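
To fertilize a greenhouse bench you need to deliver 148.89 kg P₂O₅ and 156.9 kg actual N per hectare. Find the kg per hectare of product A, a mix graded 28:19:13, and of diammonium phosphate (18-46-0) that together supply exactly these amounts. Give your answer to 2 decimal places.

479.64 kg product A, 125.56 kg diammonium phosphate

With a, b = kg per hectare of product A and diammonium phosphate:
P₂O₅: 0.19·a + 0.46·b = 148.89
N: 0.28·a + 0.18·b = 156.9
Eliminate a: (row1) − 0.19/0.28·(row2) → 0.337857·b = 42.4221, so b = 125.562.
Back-substitute: a = (148.89 − 0.46·125.562) / 0.19 = 479.638.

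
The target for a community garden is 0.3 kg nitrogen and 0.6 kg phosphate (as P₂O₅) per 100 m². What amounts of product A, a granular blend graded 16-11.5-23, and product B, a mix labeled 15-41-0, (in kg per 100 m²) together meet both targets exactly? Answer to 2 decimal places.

0.68 kg product A, 1.27 kg product B

With a, b = kg per 100 m² of product A and product B:
N: 0.16·a + 0.15·b = 0.3
P₂O₅: 0.115·a + 0.41·b = 0.6
Eliminate b: (row1) − 0.15/0.41·(row2) → 0.117927·a = 0.0804878, so a = 0.682523.
Then b = (0.6 − 0.115·0.682523) / 0.41 = 1.27198.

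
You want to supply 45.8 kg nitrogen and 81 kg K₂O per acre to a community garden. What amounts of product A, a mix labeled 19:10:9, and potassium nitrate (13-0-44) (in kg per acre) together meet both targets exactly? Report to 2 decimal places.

Let a = kg of product A, b = kg of potassium nitrate (per acre).
N: 0.19·a + 0.13·b = 45.8
K₂O: 0.09·a + 0.44·b = 81
Eliminate a: (row1) − 0.19/0.09·(row2) → -0.798889·b = -125.2, so b = 156.718.
Back-substitute: a = (45.8 − 0.13·156.718) / 0.19 = 133.8248.

133.82 kg product A, 156.72 kg potassium nitrate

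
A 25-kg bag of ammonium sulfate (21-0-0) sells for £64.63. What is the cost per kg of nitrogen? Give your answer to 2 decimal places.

N in bag = 25 × 21% = 5.25 kg.
Cost per kg N = £64.63 / 5.25 = £12.3105.

£12.31 per kg N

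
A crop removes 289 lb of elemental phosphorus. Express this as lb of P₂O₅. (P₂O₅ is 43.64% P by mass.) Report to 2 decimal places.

P₂O₅ = 289 / 0.4364 = 662.236 lb.

662.24 lb P₂O₅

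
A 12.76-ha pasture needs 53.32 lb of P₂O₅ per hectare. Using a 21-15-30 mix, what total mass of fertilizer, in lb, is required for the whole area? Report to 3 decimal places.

4535.755 lb

Product per hectare = 53.32 / 15% = 355.467 lb.
Total product = 355.467 × 12.76 = 4535.7547 lb.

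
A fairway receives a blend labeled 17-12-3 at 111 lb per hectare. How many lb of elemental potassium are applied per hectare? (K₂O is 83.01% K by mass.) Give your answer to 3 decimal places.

K₂O per hectare = 111 × 3% = 3.33 lb.
Elemental K = 3.33 × 0.8301 = 2.76423 lb per hectare.

2.764 lb K per hectare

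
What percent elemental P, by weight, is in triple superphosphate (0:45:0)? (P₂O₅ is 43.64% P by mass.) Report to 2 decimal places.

19.64% P

%P = 45 × 0.4364 = 19.638%.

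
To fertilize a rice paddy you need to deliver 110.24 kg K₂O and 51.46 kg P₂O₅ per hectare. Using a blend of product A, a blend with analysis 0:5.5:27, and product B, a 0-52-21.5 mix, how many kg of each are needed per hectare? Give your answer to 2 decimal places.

With a, b = kg per hectare of product A and product B:
K₂O: 0.27·a + 0.215·b = 110.24
P₂O₅: 0.055·a + 0.52·b = 51.46
From row1: a = (110.24 − 0.215·b) / 0.27.
Into row2: 0.055·(110.24 − 0.215·b)/0.27 + 0.52·b = 51.46 → b = 60.9061, a = 359.797.

359.80 kg product A, 60.91 kg product B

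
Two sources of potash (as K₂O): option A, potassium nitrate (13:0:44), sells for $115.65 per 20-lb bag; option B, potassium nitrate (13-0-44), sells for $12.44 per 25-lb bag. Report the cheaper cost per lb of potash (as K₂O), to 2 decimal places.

$1.13 per lb K₂O (option B)

option A: K₂O per bag = 20 × 44% = 8.8 lb; cost = 115.65 / 8.8 = $13.1420/lb K₂O.
option B: K₂O per bag = 25 × 44% = 11 lb; cost = 12.44 / 11 = $1.1309/lb K₂O.
option B is cheaper.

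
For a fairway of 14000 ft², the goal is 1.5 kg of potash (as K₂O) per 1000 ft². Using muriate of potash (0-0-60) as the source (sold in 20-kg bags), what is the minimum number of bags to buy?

Product per 1000 ft² = 1.5 / 60% = 2.5 kg.
Total product = 2.5 × 14000 / 1000 = 35 kg.
Bags = ⌈35 / 20⌉ = 2.

2 bags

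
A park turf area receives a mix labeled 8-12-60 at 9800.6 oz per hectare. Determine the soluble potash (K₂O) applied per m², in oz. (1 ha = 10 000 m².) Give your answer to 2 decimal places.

0.59 oz K₂O per sq m

K₂O per hectare = 9800.6 × 60% = 5880.36 oz.
Convert to per m²: 5880.36 × 0.0001 = 0.588036 oz.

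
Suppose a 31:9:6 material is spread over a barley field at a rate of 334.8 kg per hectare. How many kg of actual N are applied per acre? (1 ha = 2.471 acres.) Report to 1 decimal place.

42.0 kg N per acre

nitrogen per hectare = 334.8 × 31% = 103.788 kg.
Convert to per acre: 103.788 × 0.404694 = 42.0024 kg.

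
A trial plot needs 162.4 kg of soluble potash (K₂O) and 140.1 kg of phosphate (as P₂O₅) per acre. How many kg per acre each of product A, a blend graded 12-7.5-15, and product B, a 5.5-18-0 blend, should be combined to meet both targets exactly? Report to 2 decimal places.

1082.67 kg product A, 327.22 kg product B

Let a = kg of product A, b = kg of product B (per acre).
K₂O: 0.15·a + 0·b = 162.4
P₂O₅: 0.075·a + 0.18·b = 140.1
Solving simultaneously: a = 1082.667, b = 327.222.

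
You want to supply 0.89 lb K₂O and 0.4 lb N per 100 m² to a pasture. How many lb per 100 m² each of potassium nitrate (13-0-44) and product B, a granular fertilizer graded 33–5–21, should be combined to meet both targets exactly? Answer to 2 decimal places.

1.78 lb potassium nitrate, 0.51 lb product B

Per-100 m² balance (a = potassium nitrate, b = product B):
K₂O: 0.44·a + 0.21·b = 0.89
N: 0.13·a + 0.33·b = 0.4
Solving simultaneously: a = 1.77863, b = 0.51145.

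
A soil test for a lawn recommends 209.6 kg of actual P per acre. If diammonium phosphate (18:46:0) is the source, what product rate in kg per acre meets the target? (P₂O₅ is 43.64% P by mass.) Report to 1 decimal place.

1044.1 kg of product per acre

As P₂O₅: 209.6 / 0.4364 = 480.293 kg per acre.
Product per acre = 480.293 / 46% = 1044.12 kg.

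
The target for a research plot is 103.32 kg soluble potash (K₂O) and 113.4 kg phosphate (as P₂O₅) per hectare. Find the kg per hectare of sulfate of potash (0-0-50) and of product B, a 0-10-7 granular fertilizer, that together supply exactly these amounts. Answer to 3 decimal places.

47.880 kg sulfate of potash, 1134.000 kg product B

With a, b = kg per hectare of sulfate of potash and product B:
K₂O: 0.5·a + 0.07·b = 103.32
P₂O₅: 0·a + 0.1·b = 113.4
Solving simultaneously: a = 47.88, b = 1134.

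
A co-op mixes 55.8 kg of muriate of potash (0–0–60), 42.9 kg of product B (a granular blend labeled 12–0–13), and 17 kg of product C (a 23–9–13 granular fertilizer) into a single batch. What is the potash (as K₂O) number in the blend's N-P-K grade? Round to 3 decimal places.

35.667% K₂O

Total mass = 55.8 + 42.9 + 17 = 115.7 kg.
K₂O mass = 60%×55.8 + 13%×42.9 + 13%×17 = 41.267 kg.
% K₂O = 41.267 / 115.7 = 35.6672%.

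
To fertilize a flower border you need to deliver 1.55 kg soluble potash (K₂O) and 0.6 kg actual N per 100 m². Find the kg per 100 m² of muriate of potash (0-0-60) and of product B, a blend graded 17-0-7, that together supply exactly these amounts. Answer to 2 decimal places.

With a, b = kg per 100 m² of muriate of potash and product B:
K₂O: 0.6·a + 0.07·b = 1.55
N: 0·a + 0.17·b = 0.6
Solving simultaneously: a = 2.17157, b = 3.52941.

2.17 kg muriate of potash, 3.53 kg product B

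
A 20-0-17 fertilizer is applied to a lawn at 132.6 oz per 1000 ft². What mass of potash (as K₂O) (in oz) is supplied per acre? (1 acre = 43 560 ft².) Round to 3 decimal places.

981.930 oz K₂O per acre

K₂O per 1000 ft² = 132.6 × 17% = 22.542 oz.
Convert to per acre: 22.542 × 43.56 = 981.9295 oz.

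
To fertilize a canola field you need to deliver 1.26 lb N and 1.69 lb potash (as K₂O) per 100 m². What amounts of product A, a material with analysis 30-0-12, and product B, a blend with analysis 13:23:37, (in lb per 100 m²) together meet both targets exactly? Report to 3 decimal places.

2.584 lb product A, 3.730 lb product B

Per-100 m² balance (a = product A, b = product B):
N: 0.3·a + 0.13·b = 1.26
K₂O: 0.12·a + 0.37·b = 1.69
Eliminate a: (row1) − 0.3/0.12·(row2) → -0.795·b = -2.965, so b = 3.72956.
Back-substitute: a = (1.26 − 0.13·3.72956) / 0.3 = 2.58386.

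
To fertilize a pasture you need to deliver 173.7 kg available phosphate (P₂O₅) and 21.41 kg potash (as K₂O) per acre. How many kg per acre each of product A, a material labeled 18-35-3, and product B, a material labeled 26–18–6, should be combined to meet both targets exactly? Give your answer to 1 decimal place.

Let a = kg of product A, b = kg of product B (per acre).
P₂O₅: 0.35·a + 0.18·b = 173.7
K₂O: 0.03·a + 0.06·b = 21.41
From row1: a = (173.7 − 0.18·b) / 0.35.
Into row2: 0.03·(173.7 − 0.18·b)/0.35 + 0.06·b = 21.41 → b = 146.314, a = 421.038.

421.0 kg product A, 146.3 kg product B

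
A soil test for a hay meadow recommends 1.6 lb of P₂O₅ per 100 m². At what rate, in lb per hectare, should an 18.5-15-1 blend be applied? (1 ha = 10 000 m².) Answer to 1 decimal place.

Product per 100 m² = 1.6 / 15% = 10.6667 lb.
Convert to per hectare: 10.6667 × 100 = 1066.67 lb.

1066.7 lb of product per hectare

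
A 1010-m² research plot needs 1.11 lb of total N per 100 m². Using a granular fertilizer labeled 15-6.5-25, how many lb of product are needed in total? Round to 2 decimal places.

Product per 100 m² = 1.11 / 15% = 7.4 lb.
Total product = 7.4 × 1010 / 100 = 74.74 lb.

74.74 lb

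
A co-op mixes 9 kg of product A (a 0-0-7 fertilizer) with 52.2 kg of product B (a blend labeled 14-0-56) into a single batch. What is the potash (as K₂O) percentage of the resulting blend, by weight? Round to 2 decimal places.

Total mass = 9 + 52.2 = 61.2 kg.
K₂O mass = 7%×9 + 56%×52.2 = 29.862 kg.
% K₂O = 29.862 / 61.2 = 48.7941%.

48.79% K₂O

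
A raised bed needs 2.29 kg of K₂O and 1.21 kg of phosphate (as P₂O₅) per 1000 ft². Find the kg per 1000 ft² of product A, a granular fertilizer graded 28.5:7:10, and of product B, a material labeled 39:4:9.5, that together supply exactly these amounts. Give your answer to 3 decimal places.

8.811 kg product A, 14.830 kg product B

Let a = kg of product A, b = kg of product B (per 1000 ft²).
K₂O: 0.1·a + 0.095·b = 2.29
P₂O₅: 0.07·a + 0.04·b = 1.21
From row1: a = (2.29 − 0.095·b) / 0.1.
Into row2: 0.07·(2.29 − 0.095·b)/0.1 + 0.04·b = 1.21 → b = 14.8302, a = 8.81132.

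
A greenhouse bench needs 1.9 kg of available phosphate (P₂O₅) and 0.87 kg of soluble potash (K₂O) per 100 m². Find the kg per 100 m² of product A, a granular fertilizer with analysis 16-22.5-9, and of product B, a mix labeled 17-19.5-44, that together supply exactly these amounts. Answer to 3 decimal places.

8.181 kg product A, 0.304 kg product B

Per-100 m² balance (a = product A, b = product B):
P₂O₅: 0.225·a + 0.195·b = 1.9
K₂O: 0.09·a + 0.44·b = 0.87
From row1: a = (1.9 − 0.195·b) / 0.225.
Into row2: 0.09·(1.9 − 0.195·b)/0.225 + 0.44·b = 0.87 → b = 0.303867, a = 8.18109.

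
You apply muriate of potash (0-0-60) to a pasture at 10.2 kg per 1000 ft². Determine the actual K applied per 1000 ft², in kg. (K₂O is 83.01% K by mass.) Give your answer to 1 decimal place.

5.1 kg K per thousand sq ft

K₂O per 1000 ft² = 10.2 × 60% = 6.12 kg.
Elemental K = 6.12 × 0.8301 = 5.08021 kg per 1000 ft².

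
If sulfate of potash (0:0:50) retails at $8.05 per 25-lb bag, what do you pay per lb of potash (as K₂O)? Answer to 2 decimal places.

$0.64 per lb K₂O

K₂O in bag = 25 × 50% = 12.5 lb.
Cost per lb K₂O = $8.05 / 12.5 = $0.6440.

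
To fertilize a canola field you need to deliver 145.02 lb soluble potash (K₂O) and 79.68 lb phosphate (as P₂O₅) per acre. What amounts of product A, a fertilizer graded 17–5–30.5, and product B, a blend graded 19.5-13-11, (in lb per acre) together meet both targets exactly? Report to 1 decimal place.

Let a = lb of product A, b = lb of product B (per acre).
K₂O: 0.305·a + 0.11·b = 145.02
P₂O₅: 0.05·a + 0.13·b = 79.68
Solving simultaneously: a = 295.397, b = 499.309.

295.4 lb product A, 499.3 lb product B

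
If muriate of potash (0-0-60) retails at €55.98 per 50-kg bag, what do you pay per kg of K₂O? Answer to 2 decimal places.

€1.87 per kg K₂O

K₂O in bag = 50 × 60% = 30 kg.
Cost per kg K₂O = €55.98 / 30 = €1.8660.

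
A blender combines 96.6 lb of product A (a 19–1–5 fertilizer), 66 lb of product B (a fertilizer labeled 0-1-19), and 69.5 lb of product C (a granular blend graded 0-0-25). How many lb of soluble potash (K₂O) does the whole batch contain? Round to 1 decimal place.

34.7 lb K₂O

K₂O mass = 5%×96.6 + 19%×66 + 25%×69.5 = 34.745 lb.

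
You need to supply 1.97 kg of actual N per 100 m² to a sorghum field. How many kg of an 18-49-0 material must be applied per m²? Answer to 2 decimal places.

Product per 100 m² = 1.97 / 18% = 10.9444 kg.
Convert to per m²: 10.9444 × 0.01 = 0.109444 kg.

0.11 kg of product per sq m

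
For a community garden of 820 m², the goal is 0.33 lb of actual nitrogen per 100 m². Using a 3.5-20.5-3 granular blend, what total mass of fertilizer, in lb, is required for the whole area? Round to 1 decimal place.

Product per 100 m² = 0.33 / 3.5% = 9.42857 lb.
Total product = 9.42857 × 820 / 100 = 77.3143 lb.

77.3 lb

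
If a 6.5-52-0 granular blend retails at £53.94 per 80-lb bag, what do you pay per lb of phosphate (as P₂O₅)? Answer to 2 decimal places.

P₂O₅ in bag = 80 × 52% = 41.6 lb.
Cost per lb P₂O₅ = £53.94 / 41.6 = £1.2966.

£1.30 per lb P₂O₅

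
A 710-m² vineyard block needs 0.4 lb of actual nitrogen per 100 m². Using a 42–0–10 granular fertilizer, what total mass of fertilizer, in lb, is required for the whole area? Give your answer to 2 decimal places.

Product per 100 m² = 0.4 / 42% = 0.952381 lb.
Total product = 0.952381 × 710 / 100 = 6.7619 lb.

6.76 lb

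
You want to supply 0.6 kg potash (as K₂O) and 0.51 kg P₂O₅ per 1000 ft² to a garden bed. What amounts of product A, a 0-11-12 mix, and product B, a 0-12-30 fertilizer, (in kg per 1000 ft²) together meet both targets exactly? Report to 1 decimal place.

4.4 kg product A, 0.3 kg product B

With a, b = kg per 1000 ft² of product A and product B:
K₂O: 0.12·a + 0.3·b = 0.6
P₂O₅: 0.11·a + 0.12·b = 0.51
Eliminate b: (row1) − 0.3/0.12·(row2) → -0.155·a = -0.675, so a = 4.35484.
Then b = (0.51 − 0.11·4.35484) / 0.12 = 0.258065.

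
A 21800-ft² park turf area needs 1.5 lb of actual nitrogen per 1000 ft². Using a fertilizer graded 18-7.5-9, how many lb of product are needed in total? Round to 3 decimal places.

Product per 1000 ft² = 1.5 / 18% = 8.33333 lb.
Total product = 8.33333 × 21800 / 1000 = 181.6667 lb.

181.667 lb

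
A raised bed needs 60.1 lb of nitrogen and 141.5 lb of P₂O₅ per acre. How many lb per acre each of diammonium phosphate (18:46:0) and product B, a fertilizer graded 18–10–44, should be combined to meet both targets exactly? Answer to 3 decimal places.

300.309 lb diammonium phosphate, 33.580 lb product B

Let a = lb of diammonium phosphate, b = lb of product B (per acre).
N: 0.18·a + 0.18·b = 60.1
P₂O₅: 0.46·a + 0.1·b = 141.5
Eliminate b: (row1) − 0.18/0.1·(row2) → -0.648·a = -194.6, so a = 300.3086.
Then b = (141.5 − 0.46·300.3086) / 0.1 = 33.5802.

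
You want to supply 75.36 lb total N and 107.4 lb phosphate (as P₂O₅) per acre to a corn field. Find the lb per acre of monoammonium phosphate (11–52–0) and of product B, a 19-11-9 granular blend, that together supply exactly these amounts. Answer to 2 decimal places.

Let a = lb of monoammonium phosphate, b = lb of product B (per acre).
N: 0.11·a + 0.19·b = 75.36
P₂O₅: 0.52·a + 0.11·b = 107.4
Solving simultaneously: a = 139.751, b = 315.723.

139.75 lb monoammonium phosphate, 315.72 lb product B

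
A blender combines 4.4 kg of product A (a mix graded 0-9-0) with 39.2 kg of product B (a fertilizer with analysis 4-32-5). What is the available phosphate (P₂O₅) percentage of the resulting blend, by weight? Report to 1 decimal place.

29.7% P₂O₅

Total mass = 4.4 + 39.2 = 43.6 kg.
P₂O₅ mass = 9%×4.4 + 32%×39.2 = 12.94 kg.
% P₂O₅ = 12.94 / 43.6 = 29.6789%.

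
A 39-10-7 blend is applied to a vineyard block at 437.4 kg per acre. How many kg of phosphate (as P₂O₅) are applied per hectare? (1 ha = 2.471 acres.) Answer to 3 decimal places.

P₂O₅ per acre = 437.4 × 10% = 43.74 kg.
Convert to per hectare: 43.74 × 2.471 = 108.0815 kg.

108.082 kg P₂O₅ per hectare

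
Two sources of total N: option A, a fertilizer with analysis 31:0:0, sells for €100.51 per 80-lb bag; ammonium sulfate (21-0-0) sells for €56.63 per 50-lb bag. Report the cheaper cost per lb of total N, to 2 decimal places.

option A: N per bag = 80 × 31% = 24.8 lb; cost = 100.51 / 24.8 = €4.0528/lb N.
ammonium sulfate: N per bag = 50 × 21% = 10.5 lb; cost = 56.63 / 10.5 = €5.3933/lb N.
option A is cheaper.

€4.05 per lb N (option A)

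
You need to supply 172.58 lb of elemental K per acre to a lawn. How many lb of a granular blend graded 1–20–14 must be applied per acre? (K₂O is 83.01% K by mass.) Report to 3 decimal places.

As K₂O: 172.58 / 0.8301 = 207.903 lb per acre.
Product per acre = 207.903 / 14% = 1485.01902 lb.

1485.019 lb of product per acre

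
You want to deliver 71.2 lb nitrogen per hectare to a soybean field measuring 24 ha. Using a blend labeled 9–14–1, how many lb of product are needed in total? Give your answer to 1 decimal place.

Product per hectare = 71.2 / 9% = 791.111 lb.
Total product = 791.111 × 24 = 18986.67 lb.

18986.7 lb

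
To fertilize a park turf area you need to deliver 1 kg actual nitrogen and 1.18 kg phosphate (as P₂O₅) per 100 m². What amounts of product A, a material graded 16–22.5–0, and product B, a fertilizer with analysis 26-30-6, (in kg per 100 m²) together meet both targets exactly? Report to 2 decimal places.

0.65 kg product A, 3.45 kg product B

Let a = kg of product A, b = kg of product B (per 100 m²).
N: 0.16·a + 0.26·b = 1
P₂O₅: 0.225·a + 0.3·b = 1.18
From row1: a = (1 − 0.26·b) / 0.16.
Into row2: 0.225·(1 − 0.26·b)/0.16 + 0.3·b = 1.18 → b = 3.44762, a = 0.647619.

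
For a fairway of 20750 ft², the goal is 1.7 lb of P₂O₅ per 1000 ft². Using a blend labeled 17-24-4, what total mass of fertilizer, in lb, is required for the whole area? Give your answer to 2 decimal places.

Product per 1000 ft² = 1.7 / 24% = 7.08333 lb.
Total product = 7.08333 × 20750 / 1000 = 146.979 lb.

146.98 lb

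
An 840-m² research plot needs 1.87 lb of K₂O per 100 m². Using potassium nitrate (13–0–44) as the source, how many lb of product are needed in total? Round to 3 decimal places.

Product per 100 m² = 1.87 / 44% = 4.25 lb.
Total product = 4.25 × 840 / 100 = 35.7 lb.

35.700 lb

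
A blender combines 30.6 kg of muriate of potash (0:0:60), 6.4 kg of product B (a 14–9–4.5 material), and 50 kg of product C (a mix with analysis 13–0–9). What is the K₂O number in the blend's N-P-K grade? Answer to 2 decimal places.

Total mass = 30.6 + 6.4 + 50 = 87 kg.
K₂O mass = 60%×30.6 + 4.5%×6.4 + 9%×50 = 23.148 kg.
% K₂O = 23.148 / 87 = 26.6069%.

26.61% K₂O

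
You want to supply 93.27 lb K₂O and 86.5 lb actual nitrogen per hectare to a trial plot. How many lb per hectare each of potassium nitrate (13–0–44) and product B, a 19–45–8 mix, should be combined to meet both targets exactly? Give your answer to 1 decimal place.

147.6 lb potassium nitrate, 354.3 lb product B

Per-hectare balance (a = potassium nitrate, b = product B):
K₂O: 0.44·a + 0.08·b = 93.27
N: 0.13·a + 0.19·b = 86.5
Eliminate a: (row1) − 0.44/0.13·(row2) → -0.563077·b = -199.499, so b = 354.302.
Back-substitute: a = (93.27 − 0.08·354.302) / 0.44 = 147.559.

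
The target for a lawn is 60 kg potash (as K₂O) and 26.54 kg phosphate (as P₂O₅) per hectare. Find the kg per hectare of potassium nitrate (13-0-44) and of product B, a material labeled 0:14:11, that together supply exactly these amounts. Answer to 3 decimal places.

88.971 kg potassium nitrate, 189.571 kg product B

With a, b = kg per hectare of potassium nitrate and product B:
K₂O: 0.44·a + 0.11·b = 60
P₂O₅: 0·a + 0.14·b = 26.54
Solving simultaneously: a = 88.9708, b = 189.5714.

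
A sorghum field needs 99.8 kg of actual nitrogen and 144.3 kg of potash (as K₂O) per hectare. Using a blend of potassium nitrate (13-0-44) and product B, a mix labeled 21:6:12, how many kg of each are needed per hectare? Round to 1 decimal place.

238.6 kg potassium nitrate, 327.5 kg product B

Per-hectare balance (a = potassium nitrate, b = product B):
N: 0.13·a + 0.21·b = 99.8
K₂O: 0.44·a + 0.12·b = 144.3
Eliminate a: (row1) − 0.13/0.44·(row2) → 0.174545·b = 57.1659, so b = 327.513.
Back-substitute: a = (99.8 − 0.21·327.513) / 0.13 = 238.633.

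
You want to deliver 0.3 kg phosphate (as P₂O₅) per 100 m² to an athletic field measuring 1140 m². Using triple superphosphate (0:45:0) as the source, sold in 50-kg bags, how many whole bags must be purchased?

1 bags

Product per 100 m² = 0.3 / 45% = 0.666667 kg.
Total product = 0.666667 × 1140 / 100 = 7.6 kg.
Bags = ⌈7.6 / 50⌉ = 1.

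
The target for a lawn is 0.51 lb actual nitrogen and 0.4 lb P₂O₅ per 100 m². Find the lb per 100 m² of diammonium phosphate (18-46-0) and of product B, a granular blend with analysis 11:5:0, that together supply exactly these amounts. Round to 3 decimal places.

0.445 lb diammonium phosphate, 3.909 lb product B

With a, b = lb per 100 m² of diammonium phosphate and product B:
N: 0.18·a + 0.11·b = 0.51
P₂O₅: 0.46·a + 0.05·b = 0.4
Solving simultaneously: a = 0.444712, b = 3.90865.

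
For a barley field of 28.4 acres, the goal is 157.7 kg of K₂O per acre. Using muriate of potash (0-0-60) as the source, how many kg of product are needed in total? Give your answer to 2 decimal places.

Product per acre = 157.7 / 60% = 262.833 kg.
Total product = 262.833 × 28.4 = 7464.467 kg.

7464.47 kg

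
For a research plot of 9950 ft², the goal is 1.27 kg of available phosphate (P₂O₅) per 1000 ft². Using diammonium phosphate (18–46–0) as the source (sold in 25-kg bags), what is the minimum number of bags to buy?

2 bags

Product per 1000 ft² = 1.27 / 46% = 2.76087 kg.
Total product = 2.76087 × 9950 / 1000 = 27.4707 kg.
Bags = ⌈27.4707 / 25⌉ = 2.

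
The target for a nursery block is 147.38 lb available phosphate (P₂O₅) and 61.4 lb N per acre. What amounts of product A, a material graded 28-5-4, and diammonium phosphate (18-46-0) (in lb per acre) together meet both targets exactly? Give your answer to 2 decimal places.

Let a = lb of product A, b = lb of diammonium phosphate (per acre).
P₂O₅: 0.05·a + 0.46·b = 147.38
N: 0.28·a + 0.18·b = 61.4
Eliminate b: (row1) − 0.46/0.18·(row2) → -0.665556·a = -9.53111, so a = 14.3205.
Then b = (61.4 − 0.28·14.3205) / 0.18 = 318.8347.

14.32 lb product A, 318.83 lb diammonium phosphate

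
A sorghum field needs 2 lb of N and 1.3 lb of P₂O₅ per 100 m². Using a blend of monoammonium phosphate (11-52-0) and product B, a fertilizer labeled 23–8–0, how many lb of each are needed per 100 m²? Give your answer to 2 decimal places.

1.25 lb monoammonium phosphate, 8.10 lb product B

Let a = lb of monoammonium phosphate, b = lb of product B (per 100 m²).
N: 0.11·a + 0.23·b = 2
P₂O₅: 0.52·a + 0.08·b = 1.3
From row1: a = (2 − 0.23·b) / 0.11.
Into row2: 0.52·(2 − 0.23·b)/0.11 + 0.08·b = 1.3 → b = 8.09567, a = 1.25451.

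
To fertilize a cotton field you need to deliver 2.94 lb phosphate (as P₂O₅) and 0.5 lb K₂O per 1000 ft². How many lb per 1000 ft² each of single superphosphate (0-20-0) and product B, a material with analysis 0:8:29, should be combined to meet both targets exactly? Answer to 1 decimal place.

With a, b = lb per 1000 ft² of single superphosphate and product B:
P₂O₅: 0.2·a + 0.08·b = 2.94
K₂O: 0·a + 0.29·b = 0.5
Solving simultaneously: a = 14.0103, b = 1.72414.

14.0 lb single superphosphate, 1.7 lb product B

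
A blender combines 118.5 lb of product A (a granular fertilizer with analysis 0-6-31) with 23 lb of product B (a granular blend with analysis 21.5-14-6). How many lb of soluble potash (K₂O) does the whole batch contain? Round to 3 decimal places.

K₂O mass = 31%×118.5 + 6%×23 = 38.115 lb.

38.115 lb K₂O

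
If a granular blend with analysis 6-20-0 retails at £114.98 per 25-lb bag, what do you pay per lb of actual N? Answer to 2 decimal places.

£76.65 per lb N

N in bag = 25 × 6% = 1.5 lb.
Cost per lb N = £114.98 / 1.5 = £76.6533.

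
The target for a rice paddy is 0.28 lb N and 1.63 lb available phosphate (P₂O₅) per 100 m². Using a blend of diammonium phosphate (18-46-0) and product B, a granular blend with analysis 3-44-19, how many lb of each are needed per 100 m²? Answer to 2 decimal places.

Per-100 m² balance (a = diammonium phosphate, b = product B):
N: 0.18·a + 0.03·b = 0.28
P₂O₅: 0.46·a + 0.44·b = 1.63
Eliminate b: (row1) − 0.03/0.44·(row2) → 0.148636·a = 0.168864, so a = 1.13609.
Then b = (1.63 − 0.46·1.13609) / 0.44 = 2.51682.

1.14 lb diammonium phosphate, 2.52 lb product B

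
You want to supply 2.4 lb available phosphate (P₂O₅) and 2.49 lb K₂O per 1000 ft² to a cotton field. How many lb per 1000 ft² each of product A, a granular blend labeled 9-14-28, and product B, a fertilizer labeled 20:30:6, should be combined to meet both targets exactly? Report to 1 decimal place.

With a, b = lb per 1000 ft² of product A and product B:
P₂O₅: 0.14·a + 0.3·b = 2.4
K₂O: 0.28·a + 0.06·b = 2.49
From row1: a = (2.4 − 0.3·b) / 0.14.
Into row2: 0.28·(2.4 − 0.3·b)/0.14 + 0.06·b = 2.49 → b = 4.27778, a = 7.97619.

8.0 lb product A, 4.3 lb product B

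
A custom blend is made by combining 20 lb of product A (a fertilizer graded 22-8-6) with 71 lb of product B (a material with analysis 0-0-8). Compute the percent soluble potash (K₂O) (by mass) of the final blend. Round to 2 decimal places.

7.56% K₂O

Total mass = 20 + 71 = 91 lb.
K₂O mass = 6%×20 + 8%×71 = 6.88 lb.
% K₂O = 6.88 / 91 = 7.56044%.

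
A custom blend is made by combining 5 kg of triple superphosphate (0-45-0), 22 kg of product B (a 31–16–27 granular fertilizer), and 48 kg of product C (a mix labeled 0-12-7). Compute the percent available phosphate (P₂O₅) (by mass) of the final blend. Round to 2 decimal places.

Total mass = 5 + 22 + 48 = 75 kg.
P₂O₅ mass = 45%×5 + 16%×22 + 12%×48 = 11.53 kg.
% P₂O₅ = 11.53 / 75 = 15.3733%.

15.37% P₂O₅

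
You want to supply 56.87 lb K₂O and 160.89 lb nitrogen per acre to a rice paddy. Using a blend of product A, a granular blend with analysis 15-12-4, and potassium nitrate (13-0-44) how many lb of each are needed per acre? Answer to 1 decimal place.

1042.7 lb product A, 34.5 lb potassium nitrate

Per-acre balance (a = product A, b = potassium nitrate):
K₂O: 0.04·a + 0.44·b = 56.87
N: 0.15·a + 0.13·b = 160.89
From row1: a = (56.87 − 0.44·b) / 0.04.
Into row2: 0.15·(56.87 − 0.44·b)/0.04 + 0.13·b = 160.89 → b = 34.4556, a = 1042.74.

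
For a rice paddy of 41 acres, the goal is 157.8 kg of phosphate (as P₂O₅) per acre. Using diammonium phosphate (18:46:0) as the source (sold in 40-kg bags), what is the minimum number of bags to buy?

352 bags

Product per acre = 157.8 / 46% = 343.043 kg.
Total product = 343.043 × 41 = 14064.8 kg.
Bags = ⌈14064.8 / 40⌉ = 352.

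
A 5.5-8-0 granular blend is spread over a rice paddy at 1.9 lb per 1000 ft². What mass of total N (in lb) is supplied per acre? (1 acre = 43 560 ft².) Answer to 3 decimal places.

4.552 lb N per acre

nitrogen per 1000 ft² = 1.9 × 5.5% = 0.1045 lb.
Convert to per acre: 0.1045 × 43.56 = 4.55202 lb.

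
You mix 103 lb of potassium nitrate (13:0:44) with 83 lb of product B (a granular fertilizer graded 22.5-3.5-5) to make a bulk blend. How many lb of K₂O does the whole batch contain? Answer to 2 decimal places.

K₂O mass = 44%×103 + 5%×83 = 49.47 lb.

49.47 lb K₂O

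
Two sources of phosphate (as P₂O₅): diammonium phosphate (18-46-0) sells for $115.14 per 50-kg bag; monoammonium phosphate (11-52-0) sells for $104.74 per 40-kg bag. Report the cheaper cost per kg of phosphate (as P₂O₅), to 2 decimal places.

diammonium phosphate: P₂O₅ per bag = 50 × 46% = 23 kg; cost = 115.14 / 23 = $5.0061/kg P₂O₅.
monoammonium phosphate: P₂O₅ per bag = 40 × 52% = 20.8 kg; cost = 104.74 / 20.8 = $5.0356/kg P₂O₅.
diammonium phosphate is cheaper.

$5.01 per kg P₂O₅ (diammonium phosphate)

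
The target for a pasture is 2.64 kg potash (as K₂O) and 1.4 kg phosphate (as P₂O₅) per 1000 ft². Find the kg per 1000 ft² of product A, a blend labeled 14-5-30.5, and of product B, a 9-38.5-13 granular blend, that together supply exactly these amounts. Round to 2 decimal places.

Let a = kg of product A, b = kg of product B (per 1000 ft²).
K₂O: 0.305·a + 0.13·b = 2.64
P₂O₅: 0.05·a + 0.385·b = 1.4
Solving simultaneously: a = 7.5222, b = 2.65945.

7.52 kg product A, 2.66 kg product B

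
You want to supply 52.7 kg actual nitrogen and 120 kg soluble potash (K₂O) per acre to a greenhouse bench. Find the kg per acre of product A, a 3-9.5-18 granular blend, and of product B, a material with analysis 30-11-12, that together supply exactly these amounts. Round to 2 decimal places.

Let a = kg of product A, b = kg of product B (per acre).
N: 0.03·a + 0.3·b = 52.7
K₂O: 0.18·a + 0.12·b = 120
Eliminate b: (row1) − 0.3/0.12·(row2) → -0.42·a = -247.3, so a = 588.8095.
Then b = (120 − 0.18·588.8095) / 0.12 = 116.786.

588.81 kg product A, 116.79 kg product B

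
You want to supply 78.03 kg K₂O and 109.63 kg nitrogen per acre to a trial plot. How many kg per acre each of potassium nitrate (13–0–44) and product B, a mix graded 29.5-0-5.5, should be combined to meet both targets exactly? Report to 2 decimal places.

Let a = kg of potassium nitrate, b = kg of product B (per acre).
K₂O: 0.44·a + 0.055·b = 78.03
N: 0.13·a + 0.295·b = 109.63
Eliminate b: (row1) − 0.055/0.295·(row2) → 0.415763·a = 57.5905, so a = 138.518.
Then b = (109.63 − 0.13·138.518) / 0.295 = 310.585.

138.52 kg potassium nitrate, 310.59 kg product B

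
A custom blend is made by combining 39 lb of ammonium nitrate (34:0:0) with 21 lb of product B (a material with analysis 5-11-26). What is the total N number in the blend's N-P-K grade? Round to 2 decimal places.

23.85% N

Total mass = 39 + 21 = 60 lb.
N mass = 34%×39 + 5%×21 = 14.31 lb.
% N = 14.31 / 60 = 23.85%.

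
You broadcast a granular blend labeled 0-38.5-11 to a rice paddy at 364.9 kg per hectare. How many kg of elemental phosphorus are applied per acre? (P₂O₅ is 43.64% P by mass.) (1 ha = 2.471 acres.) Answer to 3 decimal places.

24.811 kg P per acre

P₂O₅ per hectare = 364.9 × 38.5% = 140.487 kg.
Elemental P = 140.487 × 0.4364 = 61.3083 kg per hectare.
Convert to per acre: 61.3083 × 0.404694 = 24.8111 kg.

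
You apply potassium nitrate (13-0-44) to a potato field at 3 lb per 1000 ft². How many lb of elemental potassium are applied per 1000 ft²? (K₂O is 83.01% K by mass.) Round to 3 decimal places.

1.096 lb K per thousand sq ft

K₂O per 1000 ft² = 3 × 44% = 1.32 lb.
Elemental K = 1.32 × 0.8301 = 1.09573 lb per 1000 ft².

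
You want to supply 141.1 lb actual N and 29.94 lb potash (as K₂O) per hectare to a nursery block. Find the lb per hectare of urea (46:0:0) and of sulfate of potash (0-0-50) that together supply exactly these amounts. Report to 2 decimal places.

306.74 lb urea, 59.88 lb sulfate of potash

Let a = lb of urea, b = lb of sulfate of potash (per hectare).
N: 0.46·a + 0·b = 141.1
K₂O: 0·a + 0.5·b = 29.94
Solving simultaneously: a = 306.739, b = 59.88.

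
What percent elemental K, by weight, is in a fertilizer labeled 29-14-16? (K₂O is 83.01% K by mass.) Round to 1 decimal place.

%K = 16 × 0.8301 = 13.2816%.

13.3% K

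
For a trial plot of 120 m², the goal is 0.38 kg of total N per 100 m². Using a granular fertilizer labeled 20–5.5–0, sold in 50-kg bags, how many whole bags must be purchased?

1 bags

Product per 100 m² = 0.38 / 20% = 1.9 kg.
Total product = 1.9 × 120 / 100 = 2.28 kg.
Bags = ⌈2.28 / 50⌉ = 1.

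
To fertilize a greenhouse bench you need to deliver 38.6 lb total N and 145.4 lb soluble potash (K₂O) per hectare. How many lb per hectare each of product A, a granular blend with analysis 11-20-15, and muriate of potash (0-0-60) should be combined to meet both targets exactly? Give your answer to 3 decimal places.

Per-hectare balance (a = product A, b = muriate of potash):
N: 0.11·a + 0·b = 38.6
K₂O: 0.15·a + 0.6·b = 145.4
From row1: a = (38.6 − 0·b) / 0.11.
Into row2: 0.15·(38.6 − 0·b)/0.11 + 0.6·b = 145.4 → b = 154.6061, a = 350.9091.

350.909 lb product A, 154.606 lb muriate of potash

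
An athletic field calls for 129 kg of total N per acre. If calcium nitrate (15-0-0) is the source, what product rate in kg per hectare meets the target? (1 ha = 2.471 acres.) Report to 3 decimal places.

Product per acre = 129 / 15% = 860 kg.
Convert to per hectare: 860 × 2.471 = 2125.06 kg.

2125.060 kg of product per hectare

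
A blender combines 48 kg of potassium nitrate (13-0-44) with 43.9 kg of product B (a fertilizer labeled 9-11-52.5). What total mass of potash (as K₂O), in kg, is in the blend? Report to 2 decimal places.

44.17 kg K₂O

K₂O mass = 44%×48 + 52.5%×43.9 = 44.1675 kg.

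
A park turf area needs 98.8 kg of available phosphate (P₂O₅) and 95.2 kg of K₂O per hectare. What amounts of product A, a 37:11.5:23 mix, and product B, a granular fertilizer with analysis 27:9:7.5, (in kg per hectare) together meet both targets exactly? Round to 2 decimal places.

Per-hectare balance (a = product A, b = product B):
P₂O₅: 0.115·a + 0.09·b = 98.8
K₂O: 0.23·a + 0.075·b = 95.2
From row1: a = (98.8 − 0.09·b) / 0.115.
Into row2: 0.23·(98.8 − 0.09·b)/0.115 + 0.075·b = 95.2 → b = 975.238, a = 95.9006.

95.90 kg product A, 975.24 kg product B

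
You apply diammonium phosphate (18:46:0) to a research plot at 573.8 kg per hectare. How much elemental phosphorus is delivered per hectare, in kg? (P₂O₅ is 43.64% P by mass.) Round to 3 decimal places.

115.187 kg P per hectare

P₂O₅ per hectare = 573.8 × 46% = 263.948 kg.
Elemental P = 263.948 × 0.4364 = 115.1869 kg per hectare.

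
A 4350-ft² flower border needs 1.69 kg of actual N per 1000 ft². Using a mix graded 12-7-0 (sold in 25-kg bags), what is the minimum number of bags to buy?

3 bags

Product per 1000 ft² = 1.69 / 12% = 14.0833 kg.
Total product = 14.0833 × 4350 / 1000 = 61.2625 kg.
Bags = ⌈61.2625 / 25⌉ = 3.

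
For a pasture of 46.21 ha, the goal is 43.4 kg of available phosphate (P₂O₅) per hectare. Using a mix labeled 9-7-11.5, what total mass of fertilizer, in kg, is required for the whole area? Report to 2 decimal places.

28650.20 kg

Product per hectare = 43.4 / 7% = 620 kg.
Total product = 620 × 46.21 = 28650.2 kg.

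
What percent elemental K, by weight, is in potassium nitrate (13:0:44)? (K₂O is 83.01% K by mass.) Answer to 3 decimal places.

%K = 44 × 0.8301 = 36.5244%.

36.524% K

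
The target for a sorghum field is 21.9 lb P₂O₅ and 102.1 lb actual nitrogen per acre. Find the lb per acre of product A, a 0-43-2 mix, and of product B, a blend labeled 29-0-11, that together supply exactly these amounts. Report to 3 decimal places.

Let a = lb of product A, b = lb of product B (per acre).
P₂O₅: 0.43·a + 0·b = 21.9
N: 0·a + 0.29·b = 102.1
Solving simultaneously: a = 50.9302, b = 352.06897.

50.930 lb product A, 352.069 lb product B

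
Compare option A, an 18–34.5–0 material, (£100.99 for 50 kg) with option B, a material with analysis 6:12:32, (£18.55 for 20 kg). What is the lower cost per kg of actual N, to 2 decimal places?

option A: N per bag = 50 × 18% = 9 kg; cost = 100.99 / 9 = £11.2211/kg N.
option B: N per bag = 20 × 6% = 1.2 kg; cost = 18.55 / 1.2 = £15.4583/kg N.
option A is cheaper.

£11.22 per kg N (option A)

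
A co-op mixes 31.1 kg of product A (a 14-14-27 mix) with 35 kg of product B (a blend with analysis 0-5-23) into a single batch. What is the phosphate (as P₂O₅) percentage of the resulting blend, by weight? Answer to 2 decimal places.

9.23% P₂O₅

Total mass = 31.1 + 35 = 66.1 kg.
P₂O₅ mass = 14%×31.1 + 5%×35 = 6.104 kg.
% P₂O₅ = 6.104 / 66.1 = 9.23449%.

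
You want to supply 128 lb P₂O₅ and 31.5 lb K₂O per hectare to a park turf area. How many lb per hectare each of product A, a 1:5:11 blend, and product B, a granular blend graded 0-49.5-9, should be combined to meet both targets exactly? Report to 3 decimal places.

With a, b = lb per hectare of product A and product B:
P₂O₅: 0.05·a + 0.495·b = 128
K₂O: 0.11·a + 0.09·b = 31.5
Eliminate b: (row1) − 0.495/0.09·(row2) → -0.555·a = -45.25, so a = 81.5315.
Then b = (31.5 − 0.11·81.5315) / 0.09 = 250.3504.

81.532 lb product A, 250.350 lb product B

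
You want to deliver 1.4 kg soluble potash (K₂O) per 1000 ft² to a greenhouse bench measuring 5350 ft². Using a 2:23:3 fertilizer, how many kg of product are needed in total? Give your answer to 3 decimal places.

Product per 1000 ft² = 1.4 / 3% = 46.6667 kg.
Total product = 46.6667 × 5350 / 1000 = 249.6667 kg.

249.667 kg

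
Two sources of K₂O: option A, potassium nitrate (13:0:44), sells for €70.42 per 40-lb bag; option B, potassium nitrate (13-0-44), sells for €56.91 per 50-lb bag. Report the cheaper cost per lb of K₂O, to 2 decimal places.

option A: K₂O per bag = 40 × 44% = 17.6 lb; cost = 70.42 / 17.6 = €4.0011/lb K₂O.
option B: K₂O per bag = 50 × 44% = 22 lb; cost = 56.91 / 22 = €2.5868/lb K₂O.
option B is cheaper.

€2.59 per lb K₂O (option B)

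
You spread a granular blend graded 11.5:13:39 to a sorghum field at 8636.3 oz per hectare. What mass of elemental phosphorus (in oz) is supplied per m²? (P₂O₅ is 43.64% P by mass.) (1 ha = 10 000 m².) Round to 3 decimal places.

0.049 oz P per sq m

P₂O₅ per hectare = 8636.3 × 13% = 1122.72 oz.
Elemental P = 1122.72 × 0.4364 = 489.955 oz per hectare.
Convert to per m²: 489.955 × 0.0001 = 0.0489955 oz.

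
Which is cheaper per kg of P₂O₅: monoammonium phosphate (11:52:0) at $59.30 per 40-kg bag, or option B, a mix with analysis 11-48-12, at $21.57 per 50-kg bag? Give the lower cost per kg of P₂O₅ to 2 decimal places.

monoammonium phosphate: P₂O₅ per bag = 40 × 52% = 20.8 kg; cost = 59.30 / 20.8 = $2.8510/kg P₂O₅.
option B: P₂O₅ per bag = 50 × 48% = 24 kg; cost = 21.57 / 24 = $0.8988/kg P₂O₅.
option B is cheaper.

$0.90 per kg P₂O₅ (option B)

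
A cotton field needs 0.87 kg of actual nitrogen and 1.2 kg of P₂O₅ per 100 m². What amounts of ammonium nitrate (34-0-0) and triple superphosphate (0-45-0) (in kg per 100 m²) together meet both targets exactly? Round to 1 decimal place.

2.6 kg ammonium nitrate, 2.7 kg triple superphosphate

With a, b = kg per 100 m² of ammonium nitrate and triple superphosphate:
N: 0.34·a + 0·b = 0.87
P₂O₅: 0·a + 0.45·b = 1.2
Solving simultaneously: a = 2.55882, b = 2.66667.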